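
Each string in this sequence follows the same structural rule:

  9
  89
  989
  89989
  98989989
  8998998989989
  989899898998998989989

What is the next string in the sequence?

8998998989989989899898998998989989

This is a Fibonacci-style word recurrence s(k) = s(k−2)·s(k−1): e.g. 9·89 = 989.
Continuing: 8998998989989 · 989899898998998989989 gives term 8.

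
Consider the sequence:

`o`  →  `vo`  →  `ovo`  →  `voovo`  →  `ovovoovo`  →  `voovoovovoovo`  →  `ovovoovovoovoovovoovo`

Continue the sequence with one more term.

From term 3 onward, concatenate the second-to-last term with the last: o·vo = ovo, vo·ovo = voovo, …
So term 8 is voovoovovoovo·ovovoovovoovoovovoovo.

voovoovovoovoovovoovovoovoovovoovo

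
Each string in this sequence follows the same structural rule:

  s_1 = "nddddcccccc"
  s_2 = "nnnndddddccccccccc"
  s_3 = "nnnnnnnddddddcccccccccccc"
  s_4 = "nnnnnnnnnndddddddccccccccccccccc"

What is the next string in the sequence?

Term n consists of 3n-2 n's, followed by n+3 d's, followed by 3n+3 c's (n = 1, 2, …).
For the next term, n = 5, so the run lengths are 13, 8, 18.

nnnnnnnnnnnnnddddddddcccccccccccccccccc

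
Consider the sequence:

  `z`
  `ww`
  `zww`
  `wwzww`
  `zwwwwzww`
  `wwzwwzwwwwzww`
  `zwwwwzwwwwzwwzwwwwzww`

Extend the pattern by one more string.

This is a Fibonacci-style word recurrence s(k) = s(k−2)·s(k−1): e.g. z·ww = zww.
Continuing: wwzwwzwwwwzww · zwwwwzwwwwzwwzwwwwzww gives term 8.

wwzwwzwwwwzwwzwwwwzwwwwzwwzwwwwzww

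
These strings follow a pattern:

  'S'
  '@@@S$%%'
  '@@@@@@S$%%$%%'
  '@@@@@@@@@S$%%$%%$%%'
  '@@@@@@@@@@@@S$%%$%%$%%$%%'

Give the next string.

s(k+1) = @@@·s(k)·$%%, so each term gains @@@ as a prefix and $%% as a suffix.
So the next term is @@@·@@@@@@@@@@@@S$%%$%%$%%$%%·$%%.

@@@@@@@@@@@@@@@S$%%$%%$%%$%%$%%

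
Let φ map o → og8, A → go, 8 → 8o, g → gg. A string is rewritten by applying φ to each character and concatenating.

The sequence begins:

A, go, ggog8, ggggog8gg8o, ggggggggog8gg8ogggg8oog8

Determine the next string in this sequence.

ggggggggggggggggog8gg8ogggg8oog8gggggggg8oog8og8gg8o

φ(ggggggggog8gg8ogggg8oog8) expands symbol-by-symbol to gg gg gg gg gg gg gg gg og8 gg 8o gg gg 8o og8 gg gg gg gg 8o og8 og8 gg 8o; joining the 24 pieces gives the next term.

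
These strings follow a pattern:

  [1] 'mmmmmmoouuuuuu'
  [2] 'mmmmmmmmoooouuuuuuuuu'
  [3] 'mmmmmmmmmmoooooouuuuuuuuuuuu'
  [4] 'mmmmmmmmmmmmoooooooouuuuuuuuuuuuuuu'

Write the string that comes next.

mmmmmmmmmmmmmmoooooooooouuuuuuuuuuuuuuuuuu

Reading off run lengths: m runs 6, 8, 10, 12; o runs 2, 4, 6, 8; u runs 6, 9, 12, 15 — each is linear in n, where the shown terms are n = 2, 3, 4, 5.
At n = 6 the blocks have lengths 14, 10, 18.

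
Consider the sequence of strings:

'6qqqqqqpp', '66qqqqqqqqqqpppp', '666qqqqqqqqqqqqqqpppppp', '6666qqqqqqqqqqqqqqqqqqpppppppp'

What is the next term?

66666qqqqqqqqqqqqqqqqqqqqqqpppppppppp

Each string has the form 6^{n} q^{4n+2} p^{2n} (n = 1, 2, …).
At n = 5 the blocks have lengths 5, 22, 10.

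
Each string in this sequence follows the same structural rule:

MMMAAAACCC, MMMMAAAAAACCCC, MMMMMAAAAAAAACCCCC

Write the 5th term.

Reading off run lengths: M runs 3, 4, 5; A runs 4, 6, 8; C runs 3, 4, 5 — each is linear in n (n = 1, 2, …).
Setting n = 5 gives 7, 12, 7 characters in each block.

MMMMMMMAAAAAAAAAAAACCCCCCC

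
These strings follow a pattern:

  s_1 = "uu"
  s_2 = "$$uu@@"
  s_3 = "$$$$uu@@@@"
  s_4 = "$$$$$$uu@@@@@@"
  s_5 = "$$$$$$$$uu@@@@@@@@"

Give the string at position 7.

Every step adds $$ to the front and @@ to the end of the previous string.
From $$$$$$$$uu@@@@@@@@, 2 further steps: $$$$$$$$uu@@@@@@@@ → $$$$$$$$$$uu@@@@@@@@@@ → (answer).

$$$$$$$$$$$$uu@@@@@@@@@@@@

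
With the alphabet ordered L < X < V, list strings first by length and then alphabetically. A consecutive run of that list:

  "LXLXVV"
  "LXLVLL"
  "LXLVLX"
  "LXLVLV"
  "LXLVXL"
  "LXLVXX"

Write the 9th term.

Stepping forward 3 times from LXLVXX: LXLVXX → LXLVXV → LXLVVL, then the target.

LXLVVX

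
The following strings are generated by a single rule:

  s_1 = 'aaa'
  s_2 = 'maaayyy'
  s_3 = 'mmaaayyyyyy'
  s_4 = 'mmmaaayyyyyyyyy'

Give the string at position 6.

mmmmmaaayyyyyyyyyyyyyyy

Each term wraps the previous one in m on the left and yyy on the right.
From mmmaaayyyyyyyyy, 2 further steps: mmmaaayyyyyyyyy → mmmmaaayyyyyyyyyyyy → (answer).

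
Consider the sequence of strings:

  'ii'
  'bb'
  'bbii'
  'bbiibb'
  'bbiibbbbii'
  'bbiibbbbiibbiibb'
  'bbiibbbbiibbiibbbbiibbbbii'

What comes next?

bbiibbbbiibbiibbbbiibbbbiibbiibbbbiibbiibb

From term 3 onward, concatenate the last term with the second-to-last: bb·ii = bbii, bbii·bb = bbiibb, …
The next term joins bbiibbbbiibbiibbbbiibbbbii and bbiibbbbiibbiibb.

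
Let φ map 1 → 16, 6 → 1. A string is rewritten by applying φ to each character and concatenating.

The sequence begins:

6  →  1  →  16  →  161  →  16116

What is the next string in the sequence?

Expanding 16116: 1→16, 6→1, 1→16, 1→16, 6→1. Concatenated: 16 1 16 16 1.

16116161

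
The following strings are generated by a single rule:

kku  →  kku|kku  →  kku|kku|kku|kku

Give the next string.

s(k+1) = s(k)·|·s(k) — each term doubles the last with '|' between the halves.
So the next term is two copies of kku|kku|kku|kku with '|' between the halves.

kku|kku|kku|kku|kku|kku|kku|kku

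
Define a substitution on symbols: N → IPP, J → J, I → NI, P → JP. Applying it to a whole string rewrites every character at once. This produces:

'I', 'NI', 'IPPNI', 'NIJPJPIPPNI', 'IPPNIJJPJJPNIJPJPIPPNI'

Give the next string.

NIJPJPIPPNIJJJPJJJPIPPNIJJPJJPNIJPJPIPPNI

φ(IPPNIJJPJJPNIJPJPIPPNI) expands symbol-by-symbol to NI JP JP IPP NI J J JP J J JP IPP NI J JP J JP NI JP JP IPP NI; joining the 22 pieces gives the next term.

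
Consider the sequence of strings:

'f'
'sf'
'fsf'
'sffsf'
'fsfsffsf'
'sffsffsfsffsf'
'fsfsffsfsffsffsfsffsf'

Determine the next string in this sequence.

This is a Fibonacci-style word recurrence s(k) = s(k−2)·s(k−1): e.g. f·sf = fsf.
So term 8 is sffsffsfsffsf·fsfsffsfsffsffsfsffsf.

sffsffsfsffsffsfsffsfsffsffsfsffsf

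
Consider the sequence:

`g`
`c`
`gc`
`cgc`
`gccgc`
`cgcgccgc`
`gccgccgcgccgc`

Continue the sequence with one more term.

cgcgccgcgccgccgcgccgc

Each term (from the third on) is the two preceding terms concatenated in order: term 3 = g·c = gc.
Continuing: cgcgccgc · gccgccgcgccgc gives term 8.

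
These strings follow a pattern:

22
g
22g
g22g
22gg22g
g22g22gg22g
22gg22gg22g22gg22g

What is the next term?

g22g22gg22g22gg22gg22g22gg22g

From term 3 onward, concatenate the second-to-last term with the last: 22·g = 22g, g·22g = g22g, …
Continuing: g22g22gg22g · 22gg22gg22g22gg22g gives term 8.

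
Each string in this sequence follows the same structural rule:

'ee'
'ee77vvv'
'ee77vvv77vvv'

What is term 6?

ee77vvv77vvv77vvv77vvv77vvv

Every step adds 77vvv to the end: s(k+1) = s(k)·77vvv.
From ee77vvv77vvv, 3 further steps: ee77vvv77vvv → ee77vvv77vvv77vvv → ee77vvv77vvv77vvv77vvv → (answer).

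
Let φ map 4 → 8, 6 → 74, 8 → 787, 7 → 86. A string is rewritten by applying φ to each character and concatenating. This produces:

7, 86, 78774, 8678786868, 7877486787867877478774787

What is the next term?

φ(7877486787867877478774787) expands symbol-by-symbol to 86 787 86 86 8 787 74 86 787 86 787 74 86 787 86 86 8 86 787 86 86 8 86 787 86; joining the 25 pieces gives the next term.

867878686878774867878678774867878686886787868688678786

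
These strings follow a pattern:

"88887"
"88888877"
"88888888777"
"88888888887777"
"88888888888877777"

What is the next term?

Each string has the form 8^{2n+2} 7^{n} (n = 1, 2, …).
At n = 6 the blocks have lengths 14, 6.

88888888888888777777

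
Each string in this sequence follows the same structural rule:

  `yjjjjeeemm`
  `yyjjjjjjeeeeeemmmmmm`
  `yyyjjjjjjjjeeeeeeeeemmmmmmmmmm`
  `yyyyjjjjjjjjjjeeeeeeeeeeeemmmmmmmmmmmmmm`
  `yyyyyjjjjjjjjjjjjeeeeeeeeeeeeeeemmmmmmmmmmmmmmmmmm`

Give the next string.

yyyyyyjjjjjjjjjjjjjjeeeeeeeeeeeeeeeeeemmmmmmmmmmmmmmmmmmmmmm

The n-th term is n y's then 2n+2 j's then 3n e's then 4n-2 m's (n = 1, 2, …).
Setting n = 6 gives 6, 14, 18, 22 characters in each block.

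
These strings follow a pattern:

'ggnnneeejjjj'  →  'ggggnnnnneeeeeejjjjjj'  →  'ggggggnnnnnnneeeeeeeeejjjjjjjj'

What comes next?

The n-th term is 2n g's then 2n+1 n's then 3n e's then 2n+2 j's (n = 1, 2, …).
For the next term, n = 4, so the run lengths are 8, 9, 12, 10.

ggggggggnnnnnnnnneeeeeeeeeeeejjjjjjjjjj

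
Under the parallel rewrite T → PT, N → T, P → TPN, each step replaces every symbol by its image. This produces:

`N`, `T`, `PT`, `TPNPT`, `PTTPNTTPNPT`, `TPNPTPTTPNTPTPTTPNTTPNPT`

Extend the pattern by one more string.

Rewriting the 24 symbols of TPNPTPTTPNTPTPTTPNTTPNPT one by one yields PT TPN T TPN PT TPN PT PT TPN T PT TPN PT TPN PT PT TPN T PT PT TPN T TPN PT; concatenated:

PTTPNTTPNPTTPNPTPTTPNTPTTPNPTTPNPTPTTPNTPTPTTPNTTPNPT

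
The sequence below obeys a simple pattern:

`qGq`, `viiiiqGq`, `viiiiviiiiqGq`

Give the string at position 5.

The strings grow by a fixed prefix viiii each time.
From viiiiviiiiqGq, 2 further steps: viiiiviiiiqGq → viiiiviiiiviiiiqGq → (answer).

viiiiviiiiviiiiviiiiqGq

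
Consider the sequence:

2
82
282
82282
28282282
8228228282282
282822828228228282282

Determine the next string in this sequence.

8228228282282282822828228228282282

This is a Fibonacci-style word recurrence s(k) = s(k−2)·s(k−1): e.g. 2·82 = 282.
Continuing: 8228228282282 · 282822828228228282282 gives term 8.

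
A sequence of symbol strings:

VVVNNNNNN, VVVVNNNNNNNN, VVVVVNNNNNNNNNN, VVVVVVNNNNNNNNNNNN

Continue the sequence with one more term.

VVVVVVVNNNNNNNNNNNNNN

Each string has the form V^{n+1} N^{2n+2}, where the shown terms are n = 2, 3, 4, 5.
For the next term, n = 6, so the run lengths are 7, 14.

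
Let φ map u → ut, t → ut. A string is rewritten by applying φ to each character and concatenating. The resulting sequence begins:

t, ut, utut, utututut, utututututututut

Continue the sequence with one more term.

φ(utututututututut) expands symbol-by-symbol to ut ut ut ut ut ut ut ut ut ut ut ut ut ut ut ut; joining the 16 pieces gives the next term.

utututututututututututututututut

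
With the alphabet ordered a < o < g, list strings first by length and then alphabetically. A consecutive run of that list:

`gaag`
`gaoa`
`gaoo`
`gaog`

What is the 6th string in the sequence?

gago

Stepping forward 2 times from gaog: gaog → gaga, then the target.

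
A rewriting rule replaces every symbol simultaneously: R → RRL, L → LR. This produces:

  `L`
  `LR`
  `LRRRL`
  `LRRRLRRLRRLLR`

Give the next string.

Rewriting the 13 symbols of LRRRLRRLRRLLR one by one yields LR RRL RRL RRL LR RRL RRL LR RRL RRL LR LR RRL; concatenated:

LRRRLRRLRRLLRRRLRRLLRRRLRRLLRLRRRL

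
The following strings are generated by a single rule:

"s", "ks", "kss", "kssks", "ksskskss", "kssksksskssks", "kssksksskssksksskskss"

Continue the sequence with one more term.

ksskskssksskskssksksskssksksskssks

Each term (from the third on) is the previous term followed by the one before it: term 3 = ks·s = kss.
The next term joins kssksksskssksksskskss and kssksksskssks.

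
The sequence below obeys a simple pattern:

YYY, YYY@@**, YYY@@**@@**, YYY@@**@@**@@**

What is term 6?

The strings grow by a fixed suffix @@** each time.
From YYY@@**@@**@@**, 2 further steps: YYY@@**@@**@@** → YYY@@**@@**@@**@@** → (answer).

YYY@@**@@**@@**@@**@@**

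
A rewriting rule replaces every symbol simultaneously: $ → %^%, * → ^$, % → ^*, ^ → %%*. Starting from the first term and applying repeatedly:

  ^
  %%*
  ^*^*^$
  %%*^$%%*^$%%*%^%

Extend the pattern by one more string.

Rewriting the 16 symbols of %%*^$%%*^$%%*%^% one by one yields ^* ^* ^$ %%* %^% ^* ^* ^$ %%* %^% ^* ^* ^$ ^* %%* ^*; concatenated:

^*^*^$%%*%^%^*^*^$%%*%^%^*^*^$^*%%*^*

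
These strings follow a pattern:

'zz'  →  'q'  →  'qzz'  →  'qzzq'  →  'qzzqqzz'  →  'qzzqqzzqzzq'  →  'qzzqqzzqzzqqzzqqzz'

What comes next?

qzzqqzzqzzqqzzqqzzqzzqqzzqzzq

This is a Fibonacci-style word recurrence s(k) = s(k−1)·s(k−2): e.g. q·zz = qzz.
The next term joins qzzqqzzqzzqqzzqqzz and qzzqqzzqzzq.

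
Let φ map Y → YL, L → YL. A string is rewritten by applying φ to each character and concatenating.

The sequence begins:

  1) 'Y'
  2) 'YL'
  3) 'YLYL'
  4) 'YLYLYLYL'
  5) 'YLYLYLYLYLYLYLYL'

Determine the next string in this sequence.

Applying the rule to each of the 16 symbols of YLYLYLYLYLYLYLYL gives the pieces YL YL YL YL YL YL YL YL YL YL YL YL YL YL YL YL, which concatenate to the answer.

YLYLYLYLYLYLYLYLYLYLYLYLYLYLYLYL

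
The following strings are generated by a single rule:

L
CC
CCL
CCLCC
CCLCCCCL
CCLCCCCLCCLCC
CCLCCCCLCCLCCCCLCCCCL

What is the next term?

CCLCCCCLCCLCCCCLCCCCLCCLCCCCLCCLCC

From term 3 onward, concatenate the last term with the second-to-last: CC·L = CCL, CCL·CC = CCLCC, …
Continuing: CCLCCCCLCCLCCCCLCCCCL · CCLCCCCLCCLCC gives term 8.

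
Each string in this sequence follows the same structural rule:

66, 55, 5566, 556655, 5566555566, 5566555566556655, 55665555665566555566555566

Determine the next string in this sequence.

This is a Fibonacci-style word recurrence s(k) = s(k−1)·s(k−2): e.g. 55·66 = 5566.
Continuing: 55665555665566555566555566 · 5566555566556655 gives term 8.

556655556655665555665555665566555566556655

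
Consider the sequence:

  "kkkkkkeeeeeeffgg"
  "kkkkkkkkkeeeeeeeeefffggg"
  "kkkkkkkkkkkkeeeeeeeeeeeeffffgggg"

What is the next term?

kkkkkkkkkkkkkkkeeeeeeeeeeeeeeefffffggggg

Reading off run lengths: k runs 6, 9, 12; e runs 6, 9, 12; f runs 2, 3, 4; g runs 2, 3, 4 — each is linear in n, where the shown terms are n = 2, 3, 4.
At n = 5 the blocks have lengths 15, 15, 5, 5.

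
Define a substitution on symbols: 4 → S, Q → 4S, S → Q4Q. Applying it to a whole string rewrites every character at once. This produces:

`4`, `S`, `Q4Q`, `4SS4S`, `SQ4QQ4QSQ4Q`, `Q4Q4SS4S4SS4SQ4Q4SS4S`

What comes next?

φ(Q4Q4SS4S4SS4SQ4Q4SS4S) expands symbol-by-symbol to 4S S 4S S Q4Q Q4Q S Q4Q S Q4Q Q4Q S Q4Q 4S S 4S S Q4Q Q4Q S Q4Q; joining the 21 pieces gives the next term.

4SS4SSQ4QQ4QSQ4QSQ4QQ4QSQ4Q4SS4SSQ4QQ4QSQ4Q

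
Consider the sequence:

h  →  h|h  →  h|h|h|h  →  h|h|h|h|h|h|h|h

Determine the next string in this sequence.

s(k+1) = s(k)·|·s(k) — each term doubles the last with '|' between the halves.
One more doubling of h|h|h|h|h|h|h|h gives the answer.

h|h|h|h|h|h|h|h|h|h|h|h|h|h|h|h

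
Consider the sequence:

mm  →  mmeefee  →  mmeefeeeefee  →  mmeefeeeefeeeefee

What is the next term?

The strings grow by a fixed suffix eefee each time.
Applying this once more to mmeefeeeefeeeefee:

mmeefeeeefeeeefeeeefee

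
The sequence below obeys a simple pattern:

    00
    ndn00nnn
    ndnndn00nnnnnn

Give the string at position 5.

Each term wraps the previous one in ndn on the left and nnn on the right.
From ndnndn00nnnnnn, 2 further steps: ndnndn00nnnnnn → ndnndnndn00nnnnnnnnn → (answer).

ndnndnndnndn00nnnnnnnnnnnn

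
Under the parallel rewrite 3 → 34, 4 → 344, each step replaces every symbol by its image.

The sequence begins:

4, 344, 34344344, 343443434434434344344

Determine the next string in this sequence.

3434434344344343443434434434344344343443434434434344344

Applying the rule to each of the 21 symbols of 343443434434434344344 gives the pieces 34 344 34 344 344 34 344 34 344 344 34 344 344 34 344 34 344 344 34 344 344, which concatenate to the answer.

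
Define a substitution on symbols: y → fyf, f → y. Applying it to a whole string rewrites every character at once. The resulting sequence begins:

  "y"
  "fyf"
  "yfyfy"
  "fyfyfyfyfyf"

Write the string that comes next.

yfyfyfyfyfyfyfyfyfyfy

Rewriting each symbol of fyfyfyfyfyf: f→y, y→fyf, f→y, y→fyf, f→y, y→fyf, f→y, y→fyf, f→y, y→fyf, f→y, which concatenates to y fyf y fyf y fyf y fyf y fyf y.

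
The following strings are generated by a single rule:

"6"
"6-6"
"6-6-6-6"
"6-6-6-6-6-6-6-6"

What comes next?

Each string is two copies of the previous one joined by '-'.
So the next term is two copies of 6-6-6-6-6-6-6-6 with '-' between the halves.

6-6-6-6-6-6-6-6-6-6-6-6-6-6-6-6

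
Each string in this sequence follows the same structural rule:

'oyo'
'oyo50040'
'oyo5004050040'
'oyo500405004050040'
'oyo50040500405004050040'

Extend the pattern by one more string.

Every step adds 50040 to the end: s(k+1) = s(k)·50040.
Applying this once more to oyo50040500405004050040:

oyo5004050040500405004050040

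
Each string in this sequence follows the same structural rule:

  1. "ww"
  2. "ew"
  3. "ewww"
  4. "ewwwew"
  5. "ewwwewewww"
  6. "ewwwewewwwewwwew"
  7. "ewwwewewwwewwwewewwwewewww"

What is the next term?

ewwwewewwwewwwewewwwewewwwewwwewewwwewwwew

Each term (from the third on) is the previous term followed by the one before it: term 3 = ew·ww = ewww.
The next term joins ewwwewewwwewwwewewwwewewww and ewwwewewwwewwwew.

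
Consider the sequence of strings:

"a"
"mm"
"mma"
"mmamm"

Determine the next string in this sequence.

mmammmma

From term 3 onward, concatenate the last term with the second-to-last: mm·a = mma, mma·mm = mmamm, …
The next term joins mmamm and mma.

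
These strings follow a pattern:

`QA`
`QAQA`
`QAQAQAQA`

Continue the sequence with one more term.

Each string is two copies of the previous one concatenated.
So the next term is two copies of QAQAQAQA.

QAQAQAQAQAQAQAQA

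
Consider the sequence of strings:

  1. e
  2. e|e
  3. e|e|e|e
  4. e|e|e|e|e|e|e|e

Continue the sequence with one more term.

e|e|e|e|e|e|e|e|e|e|e|e|e|e|e|e

Each string is two copies of the previous one joined by '|'.
One more doubling of e|e|e|e|e|e|e|e gives the answer.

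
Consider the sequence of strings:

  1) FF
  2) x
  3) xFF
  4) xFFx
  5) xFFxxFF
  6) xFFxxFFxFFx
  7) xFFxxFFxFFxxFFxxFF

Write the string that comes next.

xFFxxFFxFFxxFFxxFFxFFxxFFxFFx

Each term (from the third on) is the previous term followed by the one before it: term 3 = x·FF = xFF.
Continuing: xFFxxFFxFFxxFFxxFF · xFFxxFFxFFx gives term 8.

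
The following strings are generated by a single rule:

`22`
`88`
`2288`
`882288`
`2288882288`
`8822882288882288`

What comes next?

This is a Fibonacci-style word recurrence s(k) = s(k−2)·s(k−1): e.g. 22·88 = 2288.
The next term joins 2288882288 and 8822882288882288.

22888822888822882288882288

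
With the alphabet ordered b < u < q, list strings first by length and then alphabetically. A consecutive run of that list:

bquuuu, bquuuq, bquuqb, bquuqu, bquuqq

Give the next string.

Find the rightmost character of bquuqq below q, bump it to the next letter, and reset everything to its right to b.

bquqbb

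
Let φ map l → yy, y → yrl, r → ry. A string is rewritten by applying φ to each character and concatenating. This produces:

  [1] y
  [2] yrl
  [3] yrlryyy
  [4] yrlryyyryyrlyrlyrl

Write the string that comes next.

Rewriting the 18 symbols of yrlryyyryyrlyrlyrl one by one yields yrl ry yy ry yrl yrl yrl ry yrl yrl ry yy yrl ry yy yrl ry yy; concatenated:

yrlryyyryyrlyrlyrlryyrlyrlryyyyrlryyyyrlryyy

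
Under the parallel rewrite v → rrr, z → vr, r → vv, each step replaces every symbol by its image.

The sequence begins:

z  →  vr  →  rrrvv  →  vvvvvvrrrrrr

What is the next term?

Expanding vvvvvvrrrrrr: v→rrr, v→rrr, v→rrr, v→rrr, v→rrr, v→rrr, r→vv, r→vv, r→vv, r→vv, r→vv, r→vv. Concatenated: rrr rrr rrr rrr rrr rrr vv vv vv vv vv vv.

rrrrrrrrrrrrrrrrrrvvvvvvvvvvvv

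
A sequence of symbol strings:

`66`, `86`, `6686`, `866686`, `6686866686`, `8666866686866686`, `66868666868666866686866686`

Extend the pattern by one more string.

866686668686668666868666868666866686866686

Each term (from the third on) is the two preceding terms concatenated in order: term 3 = 66·86 = 6686.
The next term joins 8666866686866686 and 66868666868666866686866686.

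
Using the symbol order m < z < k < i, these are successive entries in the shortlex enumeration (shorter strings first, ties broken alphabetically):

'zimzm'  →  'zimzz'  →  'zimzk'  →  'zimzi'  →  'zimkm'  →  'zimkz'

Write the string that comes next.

zimkk

Find the rightmost character of zimkz below i, bump it to the next letter, and reset everything to its right to m.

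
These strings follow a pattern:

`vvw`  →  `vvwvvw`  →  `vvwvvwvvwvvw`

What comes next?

vvwvvwvvwvvwvvwvvwvvwvvw

Every step duplicates the string.
So the next term is two copies of vvwvvwvvwvvw.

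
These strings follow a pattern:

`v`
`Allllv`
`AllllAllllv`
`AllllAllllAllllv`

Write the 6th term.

AllllAllllAllllAllllAllllv

Each term is the previous one with Allll prepended.
From AllllAllllAllllv, 2 further steps: AllllAllllAllllv → AllllAllllAllllAllllv → (answer).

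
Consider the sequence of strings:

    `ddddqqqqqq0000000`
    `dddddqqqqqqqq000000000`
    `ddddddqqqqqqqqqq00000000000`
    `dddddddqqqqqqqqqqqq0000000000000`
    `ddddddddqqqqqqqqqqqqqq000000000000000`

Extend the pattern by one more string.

dddddddddqqqqqqqqqqqqqqqq00000000000000000

The n-th term is n+1 d's then 2n q's then 2n+1 0's, where the shown terms are n = 3, 4, 5, 6, 7.
For the next term, n = 8, so the run lengths are 9, 16, 17.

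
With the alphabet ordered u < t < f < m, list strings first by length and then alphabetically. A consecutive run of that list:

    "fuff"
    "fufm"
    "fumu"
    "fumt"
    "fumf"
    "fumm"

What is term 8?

ftut

Advancing 2 positions from fumm through fumm → ftuu reaches term 8.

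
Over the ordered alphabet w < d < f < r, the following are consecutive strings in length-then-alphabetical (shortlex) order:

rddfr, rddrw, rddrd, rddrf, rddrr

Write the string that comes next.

rdfww

Find the rightmost character of rddrr below r, bump it to the next letter, and reset everything to its right to w.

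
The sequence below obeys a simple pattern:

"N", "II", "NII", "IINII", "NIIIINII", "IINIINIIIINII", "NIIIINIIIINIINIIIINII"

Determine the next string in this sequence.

IINIINIIIINIINIIIINIIIINIINIIIINII

From term 3 onward, concatenate the second-to-last term with the last: N·II = NII, II·NII = IINII, …
Continuing: IINIINIIIINII · NIIIINIIIINIINIIIINII gives term 8.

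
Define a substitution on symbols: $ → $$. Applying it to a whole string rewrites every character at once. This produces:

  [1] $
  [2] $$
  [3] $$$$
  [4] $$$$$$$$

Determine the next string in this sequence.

Rewriting each symbol of $$$$$$$$: $→$$, $→$$, $→$$, $→$$, $→$$, $→$$, $→$$, $→$$, which concatenates to $$ $$ $$ $$ $$ $$ $$ $$.

$$$$$$$$$$$$$$$$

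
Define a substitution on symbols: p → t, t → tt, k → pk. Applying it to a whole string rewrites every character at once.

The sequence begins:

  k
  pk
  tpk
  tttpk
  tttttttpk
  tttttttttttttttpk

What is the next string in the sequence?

Rewriting the 17 symbols of tttttttttttttttpk one by one yields tt tt tt tt tt tt tt tt tt tt tt tt tt tt tt t pk; concatenated:

tttttttttttttttttttttttttttttttpk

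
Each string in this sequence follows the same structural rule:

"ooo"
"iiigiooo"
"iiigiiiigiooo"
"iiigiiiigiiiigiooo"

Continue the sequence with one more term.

iiigiiiigiiiigiiiigiooo

Each term is the previous one with iiigi prepended.
One more step from iiigiiiigiiiigiooo gives the answer.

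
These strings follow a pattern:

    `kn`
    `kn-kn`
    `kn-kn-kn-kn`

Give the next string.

Every step duplicates the string with '-' between the halves.
One more doubling of kn-kn-kn-kn gives the answer.

kn-kn-kn-kn-kn-kn-kn-kn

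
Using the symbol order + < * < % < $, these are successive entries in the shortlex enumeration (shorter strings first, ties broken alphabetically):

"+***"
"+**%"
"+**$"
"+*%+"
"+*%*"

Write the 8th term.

Continuing the enumeration 3 steps past +*%*: +*%* → +*%% → +*%$ → (answer).

+*$+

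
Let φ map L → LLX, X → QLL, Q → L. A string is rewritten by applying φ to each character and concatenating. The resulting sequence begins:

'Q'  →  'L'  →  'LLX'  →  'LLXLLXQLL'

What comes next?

LLXLLXQLLLLXLLXQLLLLLXLLX

Expanding LLXLLXQLL: L→LLX, L→LLX, X→QLL, L→LLX, L→LLX, X→QLL, Q→L, L→LLX, L→LLX. Concatenated: LLX LLX QLL LLX LLX QLL L LLX LLX.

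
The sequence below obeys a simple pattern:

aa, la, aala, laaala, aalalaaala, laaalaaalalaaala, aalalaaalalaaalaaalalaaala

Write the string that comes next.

From term 3 onward, concatenate the second-to-last term with the last: aa·la = aala, la·aala = laaala, …
The next term joins laaalaaalalaaala and aalalaaalalaaalaaalalaaala.

laaalaaalalaaalaaalalaaalalaaalaaalalaaala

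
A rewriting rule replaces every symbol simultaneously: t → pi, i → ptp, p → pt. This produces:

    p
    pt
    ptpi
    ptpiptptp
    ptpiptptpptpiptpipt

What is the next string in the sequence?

φ(ptpiptptpptpiptpipt) expands symbol-by-symbol to pt pi pt ptp pt pi pt pi pt pt pi pt ptp pt pi pt ptp pt pi; joining the 19 pieces gives the next term.

ptpiptptpptpiptpiptptpiptptpptpiptptpptpi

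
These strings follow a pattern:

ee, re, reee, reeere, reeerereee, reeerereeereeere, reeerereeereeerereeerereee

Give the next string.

From term 3 onward, concatenate the last term with the second-to-last: re·ee = reee, reee·re = reeere, …
So term 8 is reeerereeereeerereeerereee·reeerereeereeere.

reeerereeereeerereeerereeereeerereeereeere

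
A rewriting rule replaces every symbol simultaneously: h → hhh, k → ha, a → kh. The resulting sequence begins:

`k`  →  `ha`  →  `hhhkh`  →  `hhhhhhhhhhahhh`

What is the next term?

hhhhhhhhhhhhhhhhhhhhhhhhhhhhhhkhhhhhhhhhh

φ(hhhhhhhhhhahhh) expands symbol-by-symbol to hhh hhh hhh hhh hhh hhh hhh hhh hhh hhh kh hhh hhh hhh; joining the 14 pieces gives the next term.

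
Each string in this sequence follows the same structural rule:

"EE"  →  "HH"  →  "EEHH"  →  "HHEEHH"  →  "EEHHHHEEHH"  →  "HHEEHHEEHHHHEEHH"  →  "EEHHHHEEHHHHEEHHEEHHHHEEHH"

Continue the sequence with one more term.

HHEEHHEEHHHHEEHHEEHHHHEEHHHHEEHHEEHHHHEEHH

This is a Fibonacci-style word recurrence s(k) = s(k−2)·s(k−1): e.g. EE·HH = EEHH.
Continuing: HHEEHHEEHHHHEEHH · EEHHHHEEHHHHEEHHEEHHHHEEHH gives term 8.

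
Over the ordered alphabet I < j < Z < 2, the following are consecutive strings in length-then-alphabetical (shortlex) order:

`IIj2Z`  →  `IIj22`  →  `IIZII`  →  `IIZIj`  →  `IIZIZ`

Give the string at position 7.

IIZjI

Stepping forward 2 times from IIZIZ: IIZIZ → IIZI2, then the target.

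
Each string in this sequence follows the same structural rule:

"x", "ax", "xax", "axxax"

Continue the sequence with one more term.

From term 3 onward, concatenate the second-to-last term with the last: x·ax = xax, ax·xax = axxax, …
So term 5 is xax·axxax.

xaxaxxax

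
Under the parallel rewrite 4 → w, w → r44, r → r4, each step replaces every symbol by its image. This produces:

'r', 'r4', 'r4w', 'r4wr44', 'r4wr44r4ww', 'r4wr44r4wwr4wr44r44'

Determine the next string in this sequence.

Rewriting the 19 symbols of r4wr44r4wwr4wr44r44 one by one yields r4 w r44 r4 w w r4 w r44 r44 r4 w r44 r4 w w r4 w w; concatenated:

r4wr44r4wwr4wr44r44r4wr44r4wwr4ww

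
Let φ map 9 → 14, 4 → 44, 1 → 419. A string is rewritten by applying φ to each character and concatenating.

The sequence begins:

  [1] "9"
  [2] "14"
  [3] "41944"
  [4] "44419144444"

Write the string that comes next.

Rewriting each symbol of 44419144444: 4→44, 4→44, 4→44, 1→419, 9→14, 1→419, 4→44, 4→44, 4→44, 4→44, 4→44, which concatenates to 44 44 44 419 14 419 44 44 44 44 44.

444444419144194444444444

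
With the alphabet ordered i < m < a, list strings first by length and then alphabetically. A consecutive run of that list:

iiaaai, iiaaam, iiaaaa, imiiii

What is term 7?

imiimi

Continuing the enumeration 3 steps past imiiii: imiiii → imiiim → imiiia → (answer).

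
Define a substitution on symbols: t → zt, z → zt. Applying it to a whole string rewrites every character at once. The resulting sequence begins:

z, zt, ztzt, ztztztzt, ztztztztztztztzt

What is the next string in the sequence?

Replace each of the 16 characters of ztztztztztztztzt in place — zt zt zt zt zt zt zt zt zt zt zt zt zt zt zt zt — and concatenate.

ztztztztztztztztztztztztztztztzt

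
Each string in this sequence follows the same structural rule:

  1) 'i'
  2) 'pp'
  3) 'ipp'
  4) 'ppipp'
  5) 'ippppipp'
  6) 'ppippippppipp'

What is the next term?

ippppippppippippppipp

From term 3 onward, concatenate the second-to-last term with the last: i·pp = ipp, pp·ipp = ppipp, …
The next term joins ippppipp and ppippippppipp.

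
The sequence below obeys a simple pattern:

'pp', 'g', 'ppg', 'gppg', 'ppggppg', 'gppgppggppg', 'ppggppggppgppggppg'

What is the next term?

From term 3 onward, concatenate the second-to-last term with the last: pp·g = ppg, g·ppg = gppg, …
So term 8 is gppgppggppg·ppggppggppgppggppg.

gppgppggppgppggppggppgppggppg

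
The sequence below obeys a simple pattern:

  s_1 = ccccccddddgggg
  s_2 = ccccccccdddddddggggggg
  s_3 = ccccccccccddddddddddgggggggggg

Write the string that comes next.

ccccccccccccdddddddddddddggggggggggggg

Each string has the form c^{2n+2} d^{3n-2} g^{3n-2}, where the shown terms are n = 2, 3, 4.
At n = 5 the blocks have lengths 12, 13, 13.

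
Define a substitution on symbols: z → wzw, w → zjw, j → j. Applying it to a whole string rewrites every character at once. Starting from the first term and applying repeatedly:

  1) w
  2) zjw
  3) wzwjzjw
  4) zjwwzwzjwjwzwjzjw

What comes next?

Replace each of the 17 characters of zjwwzwzjwjwzwjzjw in place — wzw j zjw zjw wzw zjw wzw j zjw j zjw wzw zjw j wzw j zjw — and concatenate.

wzwjzjwzjwwzwzjwwzwjzjwjzjwwzwzjwjwzwjzjw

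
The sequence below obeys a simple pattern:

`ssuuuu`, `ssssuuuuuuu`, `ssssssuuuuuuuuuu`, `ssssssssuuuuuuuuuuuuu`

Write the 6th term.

The n-th term is 2n s's then 3n+1 u's (n = 1, 2, …).
For term 6, n = 6, so the run lengths are 12, 19.

ssssssssssssuuuuuuuuuuuuuuuuuuu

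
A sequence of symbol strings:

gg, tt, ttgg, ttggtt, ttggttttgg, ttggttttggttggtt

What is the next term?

ttggttttggttggttttggttttgg

Each term (from the third on) is the previous term followed by the one before it: term 3 = tt·gg = ttgg.
Continuing: ttggttttggttggtt · ttggttttgg gives term 7.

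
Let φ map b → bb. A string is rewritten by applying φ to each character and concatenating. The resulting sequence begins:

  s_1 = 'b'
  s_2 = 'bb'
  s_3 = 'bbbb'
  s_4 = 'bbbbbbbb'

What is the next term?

Apply φ to bbbbbbbb symbol by symbol: b→bb, b→bb, b→bb, b→bb, b→bb, b→bb, b→bb, b→bb; joined: bb bb bb bb bb bb bb bb.

bbbbbbbbbbbbbbbb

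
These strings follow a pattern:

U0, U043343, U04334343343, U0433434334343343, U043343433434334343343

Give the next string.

The strings grow by a fixed suffix 43343 each time.
Applying this once more to U043343433434334343343:

U04334343343433434334343343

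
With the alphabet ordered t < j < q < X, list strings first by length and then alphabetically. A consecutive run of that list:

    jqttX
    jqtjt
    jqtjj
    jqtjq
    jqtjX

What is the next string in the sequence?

jqtqt

Treat jqtjX as a base-4 numeral over the given alphabet and add one, carrying through any trailing X's.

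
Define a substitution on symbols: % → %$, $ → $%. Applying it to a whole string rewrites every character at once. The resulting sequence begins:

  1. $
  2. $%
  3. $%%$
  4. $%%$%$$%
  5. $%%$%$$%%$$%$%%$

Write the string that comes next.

Rewriting the 16 symbols of $%%$%$$%%$$%$%%$ one by one yields $% %$ %$ $% %$ $% $% %$ %$ $% $% %$ $% %$ %$ $%; concatenated:

$%%$%$$%%$$%$%%$%$$%$%%$$%%$%$$%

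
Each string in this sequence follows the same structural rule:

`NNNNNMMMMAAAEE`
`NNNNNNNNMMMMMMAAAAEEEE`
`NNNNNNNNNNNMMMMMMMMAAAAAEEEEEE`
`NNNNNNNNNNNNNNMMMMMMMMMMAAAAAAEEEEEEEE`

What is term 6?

Reading off run lengths: N runs 5, 8, 11, 14; M runs 4, 6, 8, 10; A runs 3, 4, 5, 6; E runs 2, 4, 6, 8 — each is linear in n (n = 1, 2, …).
For term 6, n = 6, so the run lengths are 20, 14, 8, 12.

NNNNNNNNNNNNNNNNNNNNMMMMMMMMMMMMMMAAAAAAAAEEEEEEEEEEEE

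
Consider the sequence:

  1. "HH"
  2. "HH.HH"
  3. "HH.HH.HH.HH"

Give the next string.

Every step duplicates the string with '.' between the halves.
Doubling HH.HH.HH.HH with '.' between the halves:

HH.HH.HH.HH.HH.HH.HH.HH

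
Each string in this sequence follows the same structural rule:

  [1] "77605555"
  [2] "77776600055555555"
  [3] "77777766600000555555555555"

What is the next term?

77777777666600000005555555555555555

Each string has the form 7^{2n} 6^{n} 0^{2n-1} 5^{4n} (n = 1, 2, …).
At n = 4 the blocks have lengths 8, 4, 7, 16.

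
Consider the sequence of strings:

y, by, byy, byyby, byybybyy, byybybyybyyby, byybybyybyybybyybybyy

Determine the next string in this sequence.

Each term (from the third on) is the previous term followed by the one before it: term 3 = by·y = byy.
So term 8 is byybybyybyybybyybybyy·byybybyybyyby.

byybybyybyybybyybybyybyybybyybyyby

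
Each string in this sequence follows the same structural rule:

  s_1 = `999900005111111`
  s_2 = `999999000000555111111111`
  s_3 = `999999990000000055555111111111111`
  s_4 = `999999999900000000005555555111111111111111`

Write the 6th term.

999999999999990000000000000055555555555111111111111111111111

Each string has the form 9^{2n+2} 0^{2n+2} 5^{2n-1} 1^{3n+3} (n = 1, 2, …).
At n = 6 the blocks have lengths 14, 14, 11, 21.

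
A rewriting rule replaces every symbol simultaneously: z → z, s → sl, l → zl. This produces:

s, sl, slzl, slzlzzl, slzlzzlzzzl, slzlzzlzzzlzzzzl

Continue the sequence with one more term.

slzlzzlzzzlzzzzlzzzzzl

Replace each of the 16 characters of slzlzzlzzzlzzzzl in place — sl zl z zl z z zl z z z zl z z z z zl — and concatenate.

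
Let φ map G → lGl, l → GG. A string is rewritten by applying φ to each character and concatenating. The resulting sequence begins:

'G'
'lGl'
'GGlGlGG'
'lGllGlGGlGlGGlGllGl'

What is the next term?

GGlGlGGGGlGlGGlGllGlGGlGlGGlGllGlGGlGlGGGGlGlGG

Applying the rule to each of the 19 symbols of lGllGlGGlGlGGlGllGl gives the pieces GG lGl GG GG lGl GG lGl lGl GG lGl GG lGl lGl GG lGl GG GG lGl GG, which concatenate to the answer.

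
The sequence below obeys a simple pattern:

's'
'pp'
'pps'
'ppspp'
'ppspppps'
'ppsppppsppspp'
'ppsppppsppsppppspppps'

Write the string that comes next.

ppsppppsppsppppsppppsppsppppsppspp

Each term (from the third on) is the previous term followed by the one before it: term 3 = pp·s = pps.
The next term joins ppsppppsppsppppspppps and ppsppppsppspp.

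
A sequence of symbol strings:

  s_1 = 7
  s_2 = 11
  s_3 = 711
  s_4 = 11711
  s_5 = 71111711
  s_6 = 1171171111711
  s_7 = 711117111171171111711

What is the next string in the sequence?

Each term (from the third on) is the two preceding terms concatenated in order: term 3 = 7·11 = 711.
The next term joins 1171171111711 and 711117111171171111711.

1171171111711711117111171171111711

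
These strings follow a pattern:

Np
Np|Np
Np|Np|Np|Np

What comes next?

Every step duplicates the string with '|' between the halves.
One more doubling of Np|Np|Np|Np gives the answer.

Np|Np|Np|Np|Np|Np|Np|Np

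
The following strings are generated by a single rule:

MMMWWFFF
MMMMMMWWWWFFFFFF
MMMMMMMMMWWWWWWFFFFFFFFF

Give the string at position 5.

MMMMMMMMMMMMMMMWWWWWWWWWWFFFFFFFFFFFFFFF

The n-th term is 3n M's then 2n W's then 3n F's (n = 1, 2, …).
For term 5, n = 5, so the run lengths are 15, 10, 15.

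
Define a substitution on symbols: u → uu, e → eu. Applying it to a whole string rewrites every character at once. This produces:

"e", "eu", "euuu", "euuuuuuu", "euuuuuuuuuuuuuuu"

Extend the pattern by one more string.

Rewriting the 16 symbols of euuuuuuuuuuuuuuu one by one yields eu uu uu uu uu uu uu uu uu uu uu uu uu uu uu uu; concatenated:

euuuuuuuuuuuuuuuuuuuuuuuuuuuuuuu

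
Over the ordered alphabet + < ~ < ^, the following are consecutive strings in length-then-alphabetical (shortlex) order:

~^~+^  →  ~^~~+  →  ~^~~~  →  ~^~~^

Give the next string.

~^~^+

Treat ~^~~^ as a base-3 numeral over the given alphabet and add one, carrying through any trailing ^'s.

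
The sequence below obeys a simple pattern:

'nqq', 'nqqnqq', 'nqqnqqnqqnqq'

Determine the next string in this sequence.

nqqnqqnqqnqqnqqnqqnqqnqq

s(k+1) = s(k)·s(k) — each term doubles the last.
So the next term is two copies of nqqnqqnqqnqq.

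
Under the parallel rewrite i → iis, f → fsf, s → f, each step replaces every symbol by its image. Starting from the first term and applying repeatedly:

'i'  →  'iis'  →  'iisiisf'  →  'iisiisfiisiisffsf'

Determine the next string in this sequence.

iisiisfiisiisffsfiisiisfiisiisffsffsfffsf

Applying the rule to each of the 17 symbols of iisiisfiisiisffsf gives the pieces iis iis f iis iis f fsf iis iis f iis iis f fsf fsf f fsf, which concatenate to the answer.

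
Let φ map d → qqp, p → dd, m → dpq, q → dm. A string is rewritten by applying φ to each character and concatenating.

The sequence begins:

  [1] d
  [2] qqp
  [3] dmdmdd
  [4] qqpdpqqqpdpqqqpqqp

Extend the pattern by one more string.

dmdmddqqpdddmdmdmddqqpdddmdmdmdddmdmdd

Replace each of the 18 characters of qqpdpqqqpdpqqqpqqp in place — dm dm dd qqp dd dm dm dm dd qqp dd dm dm dm dd dm dm dd — and concatenate.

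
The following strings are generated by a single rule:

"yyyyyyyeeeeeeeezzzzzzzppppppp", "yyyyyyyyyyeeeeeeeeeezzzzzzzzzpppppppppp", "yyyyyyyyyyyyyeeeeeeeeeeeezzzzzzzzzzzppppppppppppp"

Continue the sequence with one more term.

yyyyyyyyyyyyyyyyeeeeeeeeeeeeeezzzzzzzzzzzzzpppppppppppppppp

The n-th term is 3n-2 y's then 2n+2 e's then 2n+1 z's then 3n-2 p's, where the shown terms are n = 3, 4, 5.
Setting n = 6 gives 16, 14, 13, 16 characters in each block.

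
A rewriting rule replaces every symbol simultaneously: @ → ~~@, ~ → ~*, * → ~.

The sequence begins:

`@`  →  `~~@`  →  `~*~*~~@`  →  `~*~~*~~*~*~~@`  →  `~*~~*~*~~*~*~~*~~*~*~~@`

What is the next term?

~*~~*~*~~*~~*~*~~*~~*~*~~*~*~~*~~*~*~~@

Replace each of the 23 characters of ~*~~*~*~~*~*~~*~~*~*~~@ in place — ~* ~ ~* ~* ~ ~* ~ ~* ~* ~ ~* ~ ~* ~* ~ ~* ~* ~ ~* ~ ~* ~* ~~@ — and concatenate.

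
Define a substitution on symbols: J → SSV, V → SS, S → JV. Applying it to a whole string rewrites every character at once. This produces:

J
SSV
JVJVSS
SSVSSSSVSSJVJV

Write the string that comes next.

JVJVSSJVJVJVJVSSJVJVSSVSSSSVSS

φ(SSVSSSSVSSJVJV) expands symbol-by-symbol to JV JV SS JV JV JV JV SS JV JV SSV SS SSV SS; joining the 14 pieces gives the next term.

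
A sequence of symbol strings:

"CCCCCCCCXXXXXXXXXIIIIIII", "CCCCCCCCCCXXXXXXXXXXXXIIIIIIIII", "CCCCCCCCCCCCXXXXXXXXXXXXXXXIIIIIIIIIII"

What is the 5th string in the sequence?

CCCCCCCCCCCCCCCCXXXXXXXXXXXXXXXXXXXXXIIIIIIIIIIIIIII

Each string has the form C^{2n+2} X^{3n} I^{2n+1}, where the shown terms are n = 3, 4, 5.
Setting n = 7 gives 16, 21, 15 characters in each block.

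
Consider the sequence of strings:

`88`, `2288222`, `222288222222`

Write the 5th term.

2222222288222222222222

Every step adds 22 to the front and 222 to the end of the previous string.
From 222288222222, 2 further steps: 222288222222 → 22222288222222222 → (answer).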